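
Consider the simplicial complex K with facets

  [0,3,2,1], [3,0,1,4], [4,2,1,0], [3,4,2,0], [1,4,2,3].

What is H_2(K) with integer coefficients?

Order the vertices as 0 < 1 < 2 < 3 < 4. Listing each simplex with vertices in this order, K has dimension 3 with simplices:

  0-simplices (5): [0], [1], [2], [3], [4]
  1-simplices (10): [0,1], [0,2], [0,3], [0,4], [1,2], [1,3], [1,4], [2,3], [2,4], [3,4]
  2-simplices (10): [0,1,2], [0,1,3], [0,1,4], [0,2,3], [0,2,4], [0,3,4], [1,2,3], [1,2,4], [1,3,4], [2,3,4]
  3-simplices (5): [0,1,2,3], [0,1,2,4], [0,1,3,4], [0,2,3,4], [1,2,3,4]

Hence C_0 ≅ Z^5, C_1 ≅ Z^10, C_2 ≅ Z^10, C_3 ≅ Z^5.

The boundary map ∂_1: C_1 → C_0 is given by ∂[p,q] = [q] − [p]. For instance
  ∂[0,2] = [2] − [0].
This gives a 5×10 integer matrix of rank 4; reducing to Smith normal form yields diagonal entries (1,1,1,1).

Boundary ∂_2: C_2 → C_1 maps a triangle to the signed sum of its edges. For instance
  ∂[1,2,4] = [2,4] − [1,4] + [1,2],
  ∂[0,1,2] = [1,2] − [0,2] + [0,1].
This gives a 10×10 integer matrix of rank 6; reducing to Smith normal form yields diagonal entries (1,1,1,1,1,1).

∂_3: C_3 → C_2 sends each 3-simplex σ to the alternating sum Σ_i (−1)^i (σ with its i-th vertex removed). For instance
  ∂[0,1,3,4] = [1,3,4] − [0,3,4] + [0,1,4] − [0,1,3],
  ∂[0,1,2,4] = [1,2,4] − [0,2,4] + [0,1,4] − [0,1,2].
As a 10×5 matrix over Z this has rank 4, with invariant factors (1,1,1,1).

Now H_k = ker ∂_k / im ∂_{k+1}, so:

  H_2: rank ker ∂_2 − rank ∂_3 = (10 − 6) − 4 = 0, and the invariant factors of ∂_3 are all 1, so H_2 = 0.

(K is a triangulation of the 3-sphere S^3.)

H_2 ≅ 0.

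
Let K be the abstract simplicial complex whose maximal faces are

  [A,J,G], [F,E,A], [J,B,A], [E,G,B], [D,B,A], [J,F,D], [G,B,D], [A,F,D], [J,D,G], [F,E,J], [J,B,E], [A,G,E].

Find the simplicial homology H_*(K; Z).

Fix the vertex order A < B < D < E < F < G < J and write every simplex with vertices in increasing order. Then dim K = 2 and the simplices of K are:

  0-simplices (7): A, B, D, E, F, G, J
  1-simplices (18): AB, AD, AE, AF, AG, AJ, BD, BE, BG, BJ, DF, DG, DJ, EF, EG, EJ, FJ, GJ
  2-simplices (12): ABD, ABJ, ADF, AEF, AEG, AGJ, BDG, BEG, BEJ, DFJ, DGJ, EFJ

Hence C_0 ≅ Z^7, C_1 ≅ Z^18, C_2 ≅ Z^12.

Boundary ∂_1: C_1 → C_0 sends each edge [p,q] (with p < q) to q − p. For instance
  ∂AJ = J − A.
As a 7×18 matrix over Z this has rank 6, with invariant factors (1,1,1,1,1,1).

The boundary map ∂_2: C_2 → C_1 maps a triangle to the signed sum of its edges. For instance
  ∂AEF = EF − AF + AE,
  ∂AGJ = GJ − AJ + AG.
As a 18×12 matrix over Z this has rank 12, with invariant factors (1,1,1,1,1,1,1,1,1,1,1,2).

Now H_k = ker ∂_k / im ∂_{k+1}, so:

  H_0: rank C_0 − rank ∂_1 = 7 − 6 = 1, and the invariant factors of ∂_1 are all 1, so H_0 ≅ Z.
  H_1: rank ker ∂_1 − rank ∂_2 = (18 − 6) − 12 = 0, and ∂_2 has invariant factor 2 > 1, so H_1 ≅ Z/2.
  H_2: rank ker ∂_2 − rank ∂_3 = (12 − 12) − 0 = 0, and there is no ∂_3, so H_2 ≅ 0.

H_0 ≅ Z,  H_1 ≅ Z/2,  H_2 = 0.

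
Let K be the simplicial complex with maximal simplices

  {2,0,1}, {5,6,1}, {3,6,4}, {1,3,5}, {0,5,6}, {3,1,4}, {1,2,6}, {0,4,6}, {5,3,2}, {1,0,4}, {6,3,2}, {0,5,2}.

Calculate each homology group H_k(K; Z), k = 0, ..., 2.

H_0 = Z,  H_1 = Z_2,  H_2 = 0.

Fix the vertex order 0 < 1 < 2 < 3 < 4 < 5 < 6 and write every simplex with vertices in increasing order. Then dim K = 2 and the simplices of K are:

  0-simplices (7): [0], [1], [2], [3], [4], [5], [6]
  1-simplices (18): [0,1], [0,2], [0,4], [0,5], [0,6], [1,2], [1,3], [1,4], [1,5], [1,6], [2,3], [2,5], [2,6], [3,4], [3,5], [3,6], [4,6], [5,6]
  2-simplices (12): [0,1,2], [0,1,4], [0,2,5], [0,4,6], [0,5,6], [1,2,6], [1,3,4], [1,3,5], [1,5,6], [2,3,5], [2,3,6], [3,4,6]

so the chain groups are C_0 ≅ Z^7, C_1 ≅ Z^18, C_2 ≅ Z^12.

∂_1: C_1 → C_0 is given by ∂[p,q] = [q] − [p].
This gives a 7×18 integer matrix of rank 6; reducing to Smith normal form yields diagonal entries (1,1,1,1,1,1).

∂_2: C_2 → C_1 acts by ∂[p,q,r] = [q,r] − [p,r] + [p,q]. For instance
  ∂[1,2,6] = [2,6] − [1,6] + [1,2],
  ∂[0,4,6] = [4,6] − [0,6] + [0,4].
The resulting 18×12 matrix has rank 12, and its Smith normal form has invariant factors (1,1,1,1,1,1,1,1,1,1,1,2).

Now H_k = ker ∂_k / im ∂_{k+1}, so:

  H_0: rank C_0 − rank ∂_1 = 7 − 6 = 1, and the invariant factors of ∂_1 are all 1, so H_0 ≅ Z.
  H_1: rank ker ∂_1 − rank ∂_2 = (18 − 6) − 12 = 0, and ∂_2 has invariant factor 2 > 1, so H_1 ≅ Z_2.
  H_2: rank ker ∂_2 − rank ∂_3 = (12 − 12) − 0 = 0, and there is no ∂_3, so H_2 ≅ 0.

As a check, the Euler characteristic is 7 − 18 + 12 = 1, which agrees with 1 − 0 + 0 = 1.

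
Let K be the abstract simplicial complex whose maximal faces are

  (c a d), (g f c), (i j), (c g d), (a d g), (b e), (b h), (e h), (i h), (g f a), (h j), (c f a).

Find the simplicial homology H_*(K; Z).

We work with the vertex ordering a < b < c < d < e < f < g < h < i < j. The simplices of K, each written with vertices in increasing order, are:

  0-simplices (10): a, b, c, d, e, f, g, h, i, j
  1-simplices (15): ac, ad, af, ag, be, bh, cd, cf, cg, dg, eh, fg, hi, hj, ij
  2-simplices (6): acd, acf, adg, afg, cdg, cfg

giving chain groups C_0 ≅ Z^10, C_1 ≅ Z^15, C_2 ≅ Z^6.

Boundary ∂_1: C_1 → C_0 is given by ∂[p,q] = [q] − [p].
The 10×15 boundary matrix has rank 8 and Smith normal form diag(1,1,1,1,1,1,1,1).

The boundary map ∂_2: C_2 → C_1 sends each 2-simplex [p,q,r] to [q,r] − [p,r] + [p,q]. For instance
  ∂cdg = dg − cg + cd,
  ∂acd = cd − ad + ac.
The resulting 15×6 matrix has rank 5, and its Smith normal form has invariant factors (1,1,1,1,1).

From H_k ≅ ker(∂_k) / im(∂_{k+1}) we obtain:

  H_0: rank C_0 − rank ∂_1 = 10 − 8 = 2, and the invariant factors of ∂_1 are all 1, so H_0 = Z^2.
  H_1: rank ker ∂_1 − rank ∂_2 = (15 − 8) − 5 = 2, and the invariant factors of ∂_2 are all 1, so H_1 = Z^2.
  H_2: rank ker ∂_2 − rank ∂_3 = (6 − 5) − 0 = 1, and there is no ∂_3, so H_2 = Z.

(K is a triangulation of the disjoint union of the 2-sphere S^2 and a wedge of 2 circles.)

H_0 = Z^2,  H_1 = Z^2,  H_2 = Z.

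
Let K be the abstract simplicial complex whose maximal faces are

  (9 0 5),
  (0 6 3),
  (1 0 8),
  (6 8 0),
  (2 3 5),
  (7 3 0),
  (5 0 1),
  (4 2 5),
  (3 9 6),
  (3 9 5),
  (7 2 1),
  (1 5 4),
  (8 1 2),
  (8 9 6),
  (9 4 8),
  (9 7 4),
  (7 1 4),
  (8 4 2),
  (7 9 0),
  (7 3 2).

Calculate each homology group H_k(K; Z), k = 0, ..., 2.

H_0 ≅ Z,  H_1 ≅ Z ⊕ Z/2,  H_2 = 0.

Order the vertices as 0 < 1 < 2 < 3 < 4 < 5 < 6 < 7 < 8 < 9. Listing each simplex with vertices in this order, K has dimension 2 with simplices:

  0-simplices (10): [0], [1], [2], [3], [4], [5], [6], [7], [8], [9]
  1-simplices (30): (30 of them)
  2-simplices (20): (20 of them)

so the chain groups are C_0 ≅ Z^10, C_1 ≅ Z^30, C_2 ≅ Z^20.

The boundary map ∂_1: C_1 → C_0 sends each edge [p,q] (with p < q) to q − p.
This gives a 10×30 integer matrix of rank 9; reducing to Smith normal form yields diagonal entries (1,1,1,1,1,1,1,1,1).

Boundary ∂_2: C_2 → C_1 sends each 2-simplex [p,q,r] to [q,r] − [p,r] + [p,q]. For instance
  ∂[0,1,5] = [1,5] − [0,5] + [0,1],
  ∂[2,3,5] = [3,5] − [2,5] + [2,3].
As a 30×20 matrix over Z this has rank 20, with invariant factors (1,1,1,1,1,1,1,1,1,1,1,1,1,1,1,1,1,1,1,2).

From H_k ≅ ker(∂_k) / im(∂_{k+1}) we obtain:

  H_0: rank C_0 − rank ∂_1 = 10 − 9 = 1, and the invariant factors of ∂_1 are all 1, so H_0 ≅ Z.
  H_1: rank ker ∂_1 − rank ∂_2 = (30 − 9) − 20 = 1, and ∂_2 has invariant factor 2 > 1, so H_1 ≅ Z ⊕ Z/2.
  H_2: rank ker ∂_2 − rank ∂_3 = (20 − 20) − 0 = 0, and there is no ∂_3, so H_2 ≅ 0.

As a check, the Euler characteristic is 10 − 30 + 20 = 0, which agrees with 1 − 1 + 0 = 0.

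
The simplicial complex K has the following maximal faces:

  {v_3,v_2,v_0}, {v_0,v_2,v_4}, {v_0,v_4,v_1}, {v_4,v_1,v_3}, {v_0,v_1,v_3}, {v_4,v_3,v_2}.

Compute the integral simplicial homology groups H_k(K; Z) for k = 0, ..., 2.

H_0 = Z,  H_1 = 0,  H_2 = Z.

K has 5 vertices, 9 edges, 6 triangles.
rank ∂_0 = 0, rank ∂_1 = 4 ⇒ b_0 = 5 − 0 − 4 = 1; all invariant factors of ∂_1 are 1 so no torsion. So H_0 ≅ Z.
rank ∂_1 = 4, rank ∂_2 = 5 ⇒ b_1 = 9 − 4 − 5 = 0; all invariant factors of ∂_2 are 1 so no torsion. So H_1 ≅ 0.
rank ∂_2 = 5, rank ∂_3 = 0 ⇒ b_2 = 6 − 5 − 0 = 1. So H_2 ≅ Z.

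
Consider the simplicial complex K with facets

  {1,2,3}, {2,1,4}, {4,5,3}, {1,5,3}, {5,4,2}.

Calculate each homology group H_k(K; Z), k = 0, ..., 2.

H_0 = Z,  H_1 = Z,  H_2 = 0.

Take the total order 1 < 2 < 3 < 4 < 5 on the vertex set. Then K (dimension 2) consists of the simplices:

  0-simplices (5): [1], [2], [3], [4], [5]
  1-simplices (10): [1,2], [1,3], [1,4], [1,5], [2,3], [2,4], [2,5], [3,4], [3,5], [4,5]
  2-simplices (5): [1,2,3], [1,2,4], [1,3,5], [2,4,5], [3,4,5]

so the chain groups are C_0 ≅ Z^5, C_1 ≅ Z^10, C_2 ≅ Z^5.

Boundary ∂_1: C_1 → C_0 is given by ∂[p,q] = [q] − [p]. For instance
  ∂[1,5] = [5] − [1].
This gives a 5×10 integer matrix of rank 4; reducing to Smith normal form yields diagonal entries (1,1,1,1).

The boundary map ∂_2: C_2 → C_1 sends each 2-simplex [p,q,r] to [q,r] − [p,r] + [p,q]. For instance
  ∂[1,3,5] = [3,5] − [1,5] + [1,3],
  ∂[1,2,4] = [2,4] − [1,4] + [1,2].
This gives a 10×5 integer matrix of rank 5; reducing to Smith normal form yields diagonal entries (1,1,1,1,1).

Computing H_k = (kernel of ∂_k) / (image of ∂_{k+1}):

  H_0: rank C_0 − rank ∂_1 = 5 − 4 = 1, and the invariant factors of ∂_1 are all 1, so H_0 = Z.
  H_1: rank ker ∂_1 − rank ∂_2 = (10 − 4) − 5 = 1, and the invariant factors of ∂_2 are all 1, so H_1 = Z.
  H_2: rank ker ∂_2 − rank ∂_3 = (5 − 5) − 0 = 0, and there is no ∂_3, so H_2 = 0.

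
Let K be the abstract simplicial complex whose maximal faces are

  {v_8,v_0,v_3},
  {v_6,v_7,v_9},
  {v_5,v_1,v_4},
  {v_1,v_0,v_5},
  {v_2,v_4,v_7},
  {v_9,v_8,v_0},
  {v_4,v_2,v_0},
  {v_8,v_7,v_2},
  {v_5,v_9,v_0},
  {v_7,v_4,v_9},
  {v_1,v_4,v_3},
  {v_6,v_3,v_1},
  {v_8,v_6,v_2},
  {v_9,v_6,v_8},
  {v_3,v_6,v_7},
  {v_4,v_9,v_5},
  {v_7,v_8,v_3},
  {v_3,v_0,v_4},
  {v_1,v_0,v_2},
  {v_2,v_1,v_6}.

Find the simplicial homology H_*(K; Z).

We work with the vertex ordering v_0 < v_1 < v_2 < v_3 < v_4 < v_5 < v_6 < v_7 < v_8 < v_9. The simplices of K, each written with vertices in increasing order, are:

  0-simplices (10): [v_0], [v_1], [v_2], [v_3], [v_4], [v_5], [v_6], [v_7], [v_8], [v_9]
  1-simplices (30): (30 of them)
  2-simplices (20): (20 of them)

Hence C_0 ≅ Z^10, C_1 ≅ Z^30, C_2 ≅ Z^20.

The boundary map ∂_1: C_1 → C_0 is given by ∂[p,q] = [q] − [p]. For instance
  ∂[v_3,v_6] = [v_6] − [v_3].
As a 10×30 matrix over Z this has rank 9, with invariant factors (1,1,1,1,1,1,1,1,1).

∂_2: C_2 → C_1 maps a triangle to the signed sum of its edges. For instance
  ∂[v_0,v_5,v_9] = [v_5,v_9] − [v_0,v_9] + [v_0,v_5],
  ∂[v_1,v_2,v_6] = [v_2,v_6] − [v_1,v_6] + [v_1,v_2].
The 30×20 boundary matrix has rank 20 and Smith normal form diag(1,1,1,1,1,1,1,1,1,1,1,1,1,1,1,1,1,1,1,2).

Now H_k = ker ∂_k / im ∂_{k+1}, so:

  H_0: rank C_0 − rank ∂_1 = 10 − 9 = 1, and the invariant factors of ∂_1 are all 1, so H_0 ≅ Z.
  H_1: rank ker ∂_1 − rank ∂_2 = (30 − 9) − 20 = 1, and ∂_2 has invariant factor 2 > 1, so H_1 ≅ Z ⊕ Z/2.
  H_2: rank ker ∂_2 − rank ∂_3 = (20 − 20) − 0 = 0, and there is no ∂_3, so H_2 ≅ 0.

As a check, the Euler characteristic is 10 − 30 + 20 = 0, which agrees with 1 − 1 + 0 = 0.

H_0 = Z,  H_1 = Z ⊕ Z/2,  H_2 = 0.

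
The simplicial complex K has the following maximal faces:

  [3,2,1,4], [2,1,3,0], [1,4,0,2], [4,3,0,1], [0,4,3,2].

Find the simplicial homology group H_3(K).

Take the total order 0 < 1 < 2 < 3 < 4 on the vertex set. Then K (dimension 3) consists of the simplices:

  0-simplices (5): [0], [1], [2], [3], [4]
  1-simplices (10): [0,1], [0,2], [0,3], [0,4], [1,2], [1,3], [1,4], [2,3], [2,4], [3,4]
  2-simplices (10): [0,1,2], [0,1,3], [0,1,4], [0,2,3], [0,2,4], [0,3,4], [1,2,3], [1,2,4], [1,3,4], [2,3,4]
  3-simplices (5): [0,1,2,3], [0,1,2,4], [0,1,3,4], [0,2,3,4], [1,2,3,4]

Hence C_0 ≅ Z^5, C_1 ≅ Z^10, C_2 ≅ Z^10, C_3 ≅ Z^5.

Boundary ∂_1: C_1 → C_0 sends each edge [p,q] (with p < q) to q − p. For instance
  ∂[1,2] = [2] − [1].
The 5×10 boundary matrix has rank 4 and Smith normal form diag(1,1,1,1).

∂_2: C_2 → C_1 sends each 2-simplex [p,q,r] to [q,r] − [p,r] + [p,q]. For instance
  ∂[0,2,3] = [2,3] − [0,3] + [0,2],
  ∂[1,2,4] = [2,4] − [1,4] + [1,2].
This gives a 10×10 integer matrix of rank 6; reducing to Smith normal form yields diagonal entries (1,1,1,1,1,1).

Boundary ∂_3: C_3 → C_2 sends each 3-simplex σ to the alternating sum Σ_i (−1)^i (σ with its i-th vertex removed). For instance
  ∂[0,1,3,4] = [1,3,4] − [0,3,4] + [0,1,4] − [0,1,3],
  ∂[0,1,2,3] = [1,2,3] − [0,2,3] + [0,1,3] − [0,1,2].
The resulting 10×5 matrix has rank 4, and its Smith normal form has invariant factors (1,1,1,1).

Reading off H_k = ker ∂_k / im ∂_{k+1}:

  H_3: rank ker ∂_3 − rank ∂_4 = (5 − 4) − 0 = 1, and there is no ∂_4, so H_3 = Z.

H_3 ≅ Z.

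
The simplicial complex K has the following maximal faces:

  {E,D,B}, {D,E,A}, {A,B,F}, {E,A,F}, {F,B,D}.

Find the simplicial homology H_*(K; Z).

Order the vertices as A < B < D < E < F. Listing each simplex with vertices in this order, K has dimension 2 with simplices:

  0-simplices (5): A, B, D, E, F
  1-simplices (10): AB, AD, AE, AF, BD, BE, BF, DE, DF, EF
  2-simplices (5): ABF, ADE, AEF, BDE, BDF

so the chain groups are C_0 ≅ Z^5, C_1 ≅ Z^10, C_2 ≅ Z^5.

∂_1: C_1 → C_0 sends each edge [p,q] (with p < q) to q − p. For instance
  ∂AD = D − A.
The resulting 5×10 matrix has rank 4, and its Smith normal form has invariant factors (1,1,1,1).

The boundary map ∂_2: C_2 → C_1 maps a triangle to the signed sum of its edges. For instance
  ∂ADE = DE − AE + AD,
  ∂BDF = DF − BF + BD.
The resulting 10×5 matrix has rank 5, and its Smith normal form has invariant factors (1,1,1,1,1).

From H_k ≅ ker(∂_k) / im(∂_{k+1}) we obtain:

  H_0: rank C_0 − rank ∂_1 = 5 − 4 = 1, and the invariant factors of ∂_1 are all 1, so H_0 = Z.
  H_1: rank ker ∂_1 − rank ∂_2 = (10 − 4) − 5 = 1, and the invariant factors of ∂_2 are all 1, so H_1 = Z.
  H_2: rank ker ∂_2 − rank ∂_3 = (5 − 5) − 0 = 0, and there is no ∂_3, so H_2 = 0.

(K is a triangulation of the Möbius band.)

H_0 ≅ Z,  H_1 ≅ Z,  H_2 = 0.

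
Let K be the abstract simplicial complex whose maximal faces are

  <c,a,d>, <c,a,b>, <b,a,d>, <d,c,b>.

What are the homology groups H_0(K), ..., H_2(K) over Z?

H_0 ≅ Z,  H_1 = 0,  H_2 ≅ Z.

Fix the vertex order a < b < c < d and write every simplex with vertices in increasing order. Then dim K = 2 and the simplices of K are:

  0-simplices (4): a, b, c, d
  1-simplices (6): ab, ac, ad, bc, bd, cd
  2-simplices (4): abc, abd, acd, bcd

so the chain groups are C_0 ≅ Z^4, C_1 ≅ Z^6, C_2 ≅ Z^4.

∂_1: C_1 → C_0 is given by ∂[p,q] = [q] − [p]. For instance
  ∂bc = c − b.
The 4×6 boundary matrix has rank 3 and Smith normal form diag(1,1,1).

The boundary map ∂_2: C_2 → C_1 acts by ∂[p,q,r] = [q,r] − [p,r] + [p,q]. For instance
  ∂bcd = cd − bd + bc,
  ∂acd = cd − ad + ac.
The 6×4 boundary matrix has rank 3 and Smith normal form diag(1,1,1).

Computing H_k = (kernel of ∂_k) / (image of ∂_{k+1}):

  H_0: rank C_0 − rank ∂_1 = 4 − 3 = 1, and the invariant factors of ∂_1 are all 1, so H_0 = Z.
  H_1: rank ker ∂_1 − rank ∂_2 = (6 − 3) − 3 = 0, and the invariant factors of ∂_2 are all 1, so H_1 = 0.
  H_2: rank ker ∂_2 − rank ∂_3 = (4 − 3) − 0 = 1, and there is no ∂_3, so H_2 = Z.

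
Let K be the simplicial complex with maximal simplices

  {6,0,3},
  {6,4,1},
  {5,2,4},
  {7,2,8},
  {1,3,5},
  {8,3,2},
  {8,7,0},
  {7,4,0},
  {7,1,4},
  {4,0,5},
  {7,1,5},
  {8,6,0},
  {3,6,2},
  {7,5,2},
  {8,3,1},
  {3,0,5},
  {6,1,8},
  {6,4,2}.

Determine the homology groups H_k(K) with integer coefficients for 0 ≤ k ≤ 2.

H_0 ≅ Z,  H_1 ≅ Z ⊕ Z/2,  H_2 = 0.

Take the total order 0 < 1 < 2 < 3 < 4 < 5 < 6 < 7 < 8 on the vertex set. Then K (dimension 2) consists of the simplices:

  0-simplices (9): [0], [1], [2], [3], [4], [5], [6], [7], [8]
  1-simplices (27): (27 of them)
  2-simplices (18): [0,3,5], [0,3,6], [0,4,5], [0,4,7], [0,6,8], [0,7,8], [1,3,5], [1,3,8], [1,4,6], [1,4,7], [1,5,7], [1,6,8], [2,3,6], [2,3,8], [2,4,5], [2,4,6], [2,5,7], [2,7,8]

Hence C_0 ≅ Z^9, C_1 ≅ Z^27, C_2 ≅ Z^18.

∂_1: C_1 → C_0 sends each edge [p,q] (with p < q) to q − p. For instance
  ∂[3,8] = [8] − [3].
The resulting 9×27 matrix has rank 8, and its Smith normal form has invariant factors (1,1,1,1,1,1,1,1).

Boundary ∂_2: C_2 → C_1 maps a triangle to the signed sum of its edges. For instance
  ∂[0,3,5] = [3,5] − [0,5] + [0,3],
  ∂[0,6,8] = [6,8] − [0,8] + [0,6].
This gives a 27×18 integer matrix of rank 18; reducing to Smith normal form yields diagonal entries (1,1,1,1,1,1,1,1,1,1,1,1,1,1,1,1,1,2).

Reading off H_k = ker ∂_k / im ∂_{k+1}:

  H_0: rank C_0 − rank ∂_1 = 9 − 8 = 1, and the invariant factors of ∂_1 are all 1, so H_0 = Z.
  H_1: rank ker ∂_1 − rank ∂_2 = (27 − 8) − 18 = 1, and ∂_2 has invariant factor 2 > 1, so H_1 = Z ⊕ Z/2.
  H_2: rank ker ∂_2 − rank ∂_3 = (18 − 18) − 0 = 0, and there is no ∂_3, so H_2 = 0.

(K is a triangulation of the Klein bottle.)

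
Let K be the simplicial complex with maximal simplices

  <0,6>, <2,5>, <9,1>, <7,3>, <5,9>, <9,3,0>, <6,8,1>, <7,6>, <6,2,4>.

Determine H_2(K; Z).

H_2 = 0.

K has 10 vertices, 15 edges, 3 triangles.
rank ∂_2 = 3, rank ∂_3 = 0 ⇒ b_2 = 3 − 3 − 0 = 0. So H_2 ≅ 0.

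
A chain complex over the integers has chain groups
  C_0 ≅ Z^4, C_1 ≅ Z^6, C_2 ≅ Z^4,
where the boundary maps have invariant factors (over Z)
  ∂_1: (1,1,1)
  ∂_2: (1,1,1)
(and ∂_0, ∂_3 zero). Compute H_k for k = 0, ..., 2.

H_0 ≅ Z,  H_1 = 0,  H_2 ≅ Z.

H_0: b_0 = 4 − 0 − 3 = 1; torsion from ∂_1 factors > 1: none. So H_0 ≅ Z.
H_1: b_1 = 6 − 3 − 3 = 0; torsion from ∂_2 factors > 1: none. So H_1 ≅ 0.
H_2: b_2 = 4 − 3 − 0 = 1; torsion from ∂_3 factors > 1: none. So H_2 ≅ Z.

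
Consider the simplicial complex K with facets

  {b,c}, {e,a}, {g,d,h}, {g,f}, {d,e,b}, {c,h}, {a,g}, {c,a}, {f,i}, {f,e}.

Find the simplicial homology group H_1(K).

Fix the vertex order a < b < c < d < e < f < g < h < i and write every simplex with vertices in increasing order. Then dim K = 2 and the simplices of K are:

  0-simplices (9): a, b, c, d, e, f, g, h, i
  1-simplices (14): ac, ae, ag, bc, bd, be, ch, de, dg, dh, ef, fg, fi, gh
  2-simplices (2): bde, dgh

Hence C_0 ≅ Z^9, C_1 ≅ Z^14, C_2 ≅ Z^2.

The boundary map ∂_1: C_1 → C_0 maps an edge to its endpoints' difference, ∂[p,q] = q − p.
This gives a 9×14 integer matrix of rank 8; reducing to Smith normal form yields diagonal entries (1,1,1,1,1,1,1,1).

The boundary map ∂_2: C_2 → C_1 sends each 2-simplex [p,q,r] to [q,r] − [p,r] + [p,q]. For instance
  ∂bde = de − be + bd,
  ∂dgh = gh − dh + dg.
The 14×2 boundary matrix has rank 2 and Smith normal form diag(1,1).

Now H_k = ker ∂_k / im ∂_{k+1}, so:

  H_1: rank ker ∂_1 − rank ∂_2 = (14 − 8) − 2 = 4, and the invariant factors of ∂_2 are all 1, so H_1 = Z^4.

H_1 = Z^4.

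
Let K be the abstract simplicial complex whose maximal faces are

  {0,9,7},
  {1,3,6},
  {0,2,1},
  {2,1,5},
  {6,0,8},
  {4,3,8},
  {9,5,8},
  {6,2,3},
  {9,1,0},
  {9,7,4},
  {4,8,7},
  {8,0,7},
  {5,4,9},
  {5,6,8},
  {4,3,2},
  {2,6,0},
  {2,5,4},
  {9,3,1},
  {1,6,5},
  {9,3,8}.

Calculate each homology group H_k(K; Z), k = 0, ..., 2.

We work with the vertex ordering 0 < 1 < 2 < 3 < 4 < 5 < 6 < 7 < 8 < 9. The simplices of K, each written with vertices in increasing order, are:

  0-simplices (10): [0], [1], [2], [3], [4], [5], [6], [7], [8], [9]
  1-simplices (30): (30 of them)
  2-simplices (20): (20 of them)

Hence C_0 ≅ Z^10, C_1 ≅ Z^30, C_2 ≅ Z^20.

The boundary map ∂_1: C_1 → C_0 sends each edge [p,q] (with p < q) to q − p. For instance
  ∂[4,5] = [5] − [4].
The resulting 10×30 matrix has rank 9, and its Smith normal form has invariant factors (1,1,1,1,1,1,1,1,1).

The boundary map ∂_2: C_2 → C_1 acts by ∂[p,q,r] = [q,r] − [p,r] + [p,q]. For instance
  ∂[5,6,8] = [6,8] − [5,8] + [5,6],
  ∂[1,5,6] = [5,6] − [1,6] + [1,5].
As a 30×20 matrix over Z this has rank 20, with invariant factors (1,1,1,1,1,1,1,1,1,1,1,1,1,1,1,1,1,1,1,2).

From H_k ≅ ker(∂_k) / im(∂_{k+1}) we obtain:

  H_0: rank C_0 − rank ∂_1 = 10 − 9 = 1, and the invariant factors of ∂_1 are all 1, so H_0 ≅ Z.
  H_1: rank ker ∂_1 − rank ∂_2 = (30 − 9) − 20 = 1, and ∂_2 has invariant factor 2 > 1, so H_1 ≅ Z ⊕ Z_2.
  H_2: rank ker ∂_2 − rank ∂_3 = (20 − 20) − 0 = 0, and there is no ∂_3, so H_2 ≅ 0.

H_0 ≅ Z,  H_1 ≅ Z ⊕ Z_2,  H_2 = 0.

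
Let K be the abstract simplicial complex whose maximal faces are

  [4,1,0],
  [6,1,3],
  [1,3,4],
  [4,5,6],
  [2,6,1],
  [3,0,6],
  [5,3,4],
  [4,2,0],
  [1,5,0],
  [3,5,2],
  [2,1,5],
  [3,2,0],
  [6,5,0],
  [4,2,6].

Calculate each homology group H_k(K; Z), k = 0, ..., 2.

Take the total order 0 < 1 < 2 < 3 < 4 < 5 < 6 on the vertex set. Then K (dimension 2) consists of the simplices:

  0-simplices (7): [0], [1], [2], [3], [4], [5], [6]
  1-simplices (21): [0,1], [0,2], [0,3], [0,4], [0,5], [0,6], [1,2], [1,3], [1,4], [1,5], [1,6], [2,3], [2,4], [2,5], [2,6], [3,4], [3,5], [3,6], [4,5], [4,6], [5,6]
  2-simplices (14): [0,1,4], [0,1,5], [0,2,3], [0,2,4], [0,3,6], [0,5,6], [1,2,5], [1,2,6], [1,3,4], [1,3,6], [2,3,5], [2,4,6], [3,4,5], [4,5,6]

so the chain groups are C_0 ≅ Z^7, C_1 ≅ Z^21, C_2 ≅ Z^14.

Boundary ∂_1: C_1 → C_0 sends each edge [p,q] (with p < q) to q − p. For instance
  ∂[0,6] = [6] − [0].
The 7×21 boundary matrix has rank 6 and Smith normal form diag(1,1,1,1,1,1).

Boundary ∂_2: C_2 → C_1 acts by ∂[p,q,r] = [q,r] − [p,r] + [p,q]. For instance
  ∂[0,2,3] = [2,3] − [0,3] + [0,2],
  ∂[3,4,5] = [4,5] − [3,5] + [3,4].
This gives a 21×14 integer matrix of rank 13; reducing to Smith normal form yields diagonal entries (1,1,1,1,1,1,1,1,1,1,1,1,1).

Now H_k = ker ∂_k / im ∂_{k+1}, so:

  H_0: rank C_0 − rank ∂_1 = 7 − 6 = 1, and the invariant factors of ∂_1 are all 1, so H_0 = Z.
  H_1: rank ker ∂_1 − rank ∂_2 = (21 − 6) − 13 = 2, and the invariant factors of ∂_2 are all 1, so H_1 = Z^2.
  H_2: rank ker ∂_2 − rank ∂_3 = (14 − 13) − 0 = 1, and there is no ∂_3, so H_2 = Z.

(K is a triangulation of the torus T^2.)

H_0 = Z,  H_1 = Z^2,  H_2 = Z.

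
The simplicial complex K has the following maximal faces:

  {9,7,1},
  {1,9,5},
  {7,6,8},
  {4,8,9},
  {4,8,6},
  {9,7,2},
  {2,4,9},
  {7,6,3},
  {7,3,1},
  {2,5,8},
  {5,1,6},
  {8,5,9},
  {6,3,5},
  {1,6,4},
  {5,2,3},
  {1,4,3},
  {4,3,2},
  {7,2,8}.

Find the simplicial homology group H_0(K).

H_0 = Z.

K has 9 vertices, 27 edges, 18 triangles.
rank ∂_0 = 0, rank ∂_1 = 8 ⇒ b_0 = 9 − 0 − 8 = 1; all invariant factors of ∂_1 are 1 so no torsion. So H_0 ≅ Z.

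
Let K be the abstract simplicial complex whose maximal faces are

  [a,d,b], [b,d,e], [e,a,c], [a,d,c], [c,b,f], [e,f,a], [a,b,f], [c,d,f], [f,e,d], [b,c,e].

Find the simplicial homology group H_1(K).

H_1 ≅ Z/2.

Order the vertices as a < b < c < d < e < f. Listing each simplex with vertices in this order, K has dimension 2 with simplices:

  0-simplices (6): a, b, c, d, e, f
  1-simplices (15): ab, ac, ad, ae, af, bc, bd, be, bf, cd, ce, cf, de, df, ef
  2-simplices (10): abd, abf, acd, ace, aef, bce, bcf, bde, cdf, def

so the chain groups are C_0 ≅ Z^6, C_1 ≅ Z^15, C_2 ≅ Z^10.

The boundary map ∂_1: C_1 → C_0 sends each edge [p,q] (with p < q) to q − p. For instance
  ∂af = f − a.
The resulting 6×15 matrix has rank 5, and its Smith normal form has invariant factors (1,1,1,1,1).

Boundary ∂_2: C_2 → C_1 acts by ∂[p,q,r] = [q,r] − [p,r] + [p,q]. For instance
  ∂acd = cd − ad + ac,
  ∂cdf = df − cf + cd.
As a 15×10 matrix over Z this has rank 10, with invariant factors (1,1,1,1,1,1,1,1,1,2).

Computing H_k = (kernel of ∂_k) / (image of ∂_{k+1}):

  H_1: rank ker ∂_1 − rank ∂_2 = (15 − 5) − 10 = 0, and ∂_2 has invariant factor 2 > 1, so H_1 = Z/2.

(K is a triangulation of the real projective plane RP^2.)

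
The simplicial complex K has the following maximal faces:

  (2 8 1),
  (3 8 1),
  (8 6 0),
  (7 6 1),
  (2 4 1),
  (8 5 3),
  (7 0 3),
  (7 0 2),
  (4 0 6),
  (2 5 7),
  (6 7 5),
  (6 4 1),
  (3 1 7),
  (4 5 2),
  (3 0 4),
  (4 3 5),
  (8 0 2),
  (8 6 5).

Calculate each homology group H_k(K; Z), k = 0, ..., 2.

H_0 = Z,  H_1 = Z^2,  H_2 = Z.

We work with the vertex ordering 0 < 1 < 2 < 3 < 4 < 5 < 6 < 7 < 8. The simplices of K, each written with vertices in increasing order, are:

  0-simplices (9): [0], [1], [2], [3], [4], [5], [6], [7], [8]
  1-simplices (27): (27 of them)
  2-simplices (18): [0,2,7], [0,2,8], [0,3,4], [0,3,7], [0,4,6], [0,6,8], [1,2,4], [1,2,8], [1,3,7], [1,3,8], [1,4,6], [1,6,7], [2,4,5], [2,5,7], [3,4,5], [3,5,8], [5,6,7], [5,6,8]

so the chain groups are C_0 ≅ Z^9, C_1 ≅ Z^27, C_2 ≅ Z^18.

Boundary ∂_1: C_1 → C_0 maps an edge to its endpoints' difference, ∂[p,q] = q − p. For instance
  ∂[5,6] = [6] − [5].
This gives a 9×27 integer matrix of rank 8; reducing to Smith normal form yields diagonal entries (1,1,1,1,1,1,1,1).

The boundary map ∂_2: C_2 → C_1 acts by ∂[p,q,r] = [q,r] − [p,r] + [p,q]. For instance
  ∂[3,5,8] = [5,8] − [3,8] + [3,5],
  ∂[5,6,8] = [6,8] − [5,8] + [5,6].
The 27×18 boundary matrix has rank 17 and Smith normal form diag(1,1,1,1,1,1,1,1,1,1,1,1,1,1,1,1,1).

Now H_k = ker ∂_k / im ∂_{k+1}, so:

  H_0: rank C_0 − rank ∂_1 = 9 − 8 = 1, and the invariant factors of ∂_1 are all 1, so H_0 ≅ Z.
  H_1: rank ker ∂_1 − rank ∂_2 = (27 − 8) − 17 = 2, and the invariant factors of ∂_2 are all 1, so H_1 ≅ Z^2.
  H_2: rank ker ∂_2 − rank ∂_3 = (18 − 17) − 0 = 1, and there is no ∂_3, so H_2 ≅ Z.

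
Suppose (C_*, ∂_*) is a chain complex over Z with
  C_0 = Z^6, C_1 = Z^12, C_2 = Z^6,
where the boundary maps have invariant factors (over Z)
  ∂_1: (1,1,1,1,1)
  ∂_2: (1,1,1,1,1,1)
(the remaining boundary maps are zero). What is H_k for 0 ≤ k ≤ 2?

H_0: b_0 = 6 − 0 − 5 = 1; torsion from ∂_1 factors > 1: none. So H_0 ≅ Z.
H_1: b_1 = 12 − 5 − 6 = 1; torsion from ∂_2 factors > 1: none. So H_1 ≅ Z.
H_2: b_2 = 6 − 6 − 0 = 0; torsion from ∂_3 factors > 1: none. So H_2 ≅ 0.

H_0 ≅ Z,  H_1 ≅ Z,  H_2 = 0.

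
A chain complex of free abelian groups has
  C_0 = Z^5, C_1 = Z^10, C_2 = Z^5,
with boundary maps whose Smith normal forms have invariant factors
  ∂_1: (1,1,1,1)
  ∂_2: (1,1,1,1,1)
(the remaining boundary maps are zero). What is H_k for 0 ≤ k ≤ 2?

H_0 ≅ Z,  H_1 ≅ Z,  H_2 = 0.

H_0: b_0 = 5 − 0 − 4 = 1; torsion from ∂_1 factors > 1: none. So H_0 ≅ Z.
H_1: b_1 = 10 − 4 − 5 = 1; torsion from ∂_2 factors > 1: none. So H_1 ≅ Z.
H_2: b_2 = 5 − 5 − 0 = 0; torsion from ∂_3 factors > 1: none. So H_2 ≅ 0.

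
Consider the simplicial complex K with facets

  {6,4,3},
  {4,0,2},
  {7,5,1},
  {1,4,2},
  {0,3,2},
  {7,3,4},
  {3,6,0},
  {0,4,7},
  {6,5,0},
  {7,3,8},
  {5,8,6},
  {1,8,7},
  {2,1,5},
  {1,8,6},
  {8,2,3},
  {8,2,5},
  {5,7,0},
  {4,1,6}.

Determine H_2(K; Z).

H_2 = 0.

Order the vertices as 0 < 1 < 2 < 3 < 4 < 5 < 6 < 7 < 8. Listing each simplex with vertices in this order, K has dimension 2 with simplices:

  0-simplices (9): [0], [1], [2], [3], [4], [5], [6], [7], [8]
  1-simplices (27): (27 of them)
  2-simplices (18): [0,2,3], [0,2,4], [0,3,6], [0,4,7], [0,5,6], [0,5,7], [1,2,4], [1,2,5], [1,4,6], [1,5,7], [1,6,8], [1,7,8], [2,3,8], [2,5,8], [3,4,6], [3,4,7], [3,7,8], [5,6,8]

Hence C_0 ≅ Z^9, C_1 ≅ Z^27, C_2 ≅ Z^18.

The boundary map ∂_1: C_1 → C_0 sends each edge [p,q] (with p < q) to q − p.
As a 9×27 matrix over Z this has rank 8, with invariant factors (1,1,1,1,1,1,1,1).

The boundary map ∂_2: C_2 → C_1 acts by ∂[p,q,r] = [q,r] − [p,r] + [p,q]. For instance
  ∂[1,6,8] = [6,8] − [1,8] + [1,6],
  ∂[2,5,8] = [5,8] − [2,8] + [2,5].
The 27×18 boundary matrix has rank 18 and Smith normal form diag(1,1,1,1,1,1,1,1,1,1,1,1,1,1,1,1,1,2).

Computing H_k = (kernel of ∂_k) / (image of ∂_{k+1}):

  H_2: rank ker ∂_2 − rank ∂_3 = (18 − 18) − 0 = 0, and there is no ∂_3, so H_2 ≅ 0.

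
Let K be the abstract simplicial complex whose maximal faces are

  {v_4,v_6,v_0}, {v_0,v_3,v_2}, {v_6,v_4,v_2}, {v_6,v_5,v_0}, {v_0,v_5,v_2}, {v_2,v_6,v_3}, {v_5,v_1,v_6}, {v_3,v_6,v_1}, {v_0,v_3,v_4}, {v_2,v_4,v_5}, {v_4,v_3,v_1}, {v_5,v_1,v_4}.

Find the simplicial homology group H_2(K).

H_2 ≅ 0.

Fix the vertex order v_0 < v_1 < v_2 < v_3 < v_4 < v_5 < v_6 and write every simplex with vertices in increasing order. Then dim K = 2 and the simplices of K are:

  0-simplices (7): [v_0], [v_1], [v_2], [v_3], [v_4], [v_5], [v_6]
  1-simplices (18): (18 of them)
  2-simplices (12): (12 of them)

giving chain groups C_0 ≅ Z^7, C_1 ≅ Z^18, C_2 ≅ Z^12.

The boundary map ∂_1: C_1 → C_0 maps an edge to its endpoints' difference, ∂[p,q] = q − p. For instance
  ∂[v_0,v_5] = [v_5] − [v_0].
As a 7×18 matrix over Z this has rank 6, with invariant factors (1,1,1,1,1,1).

Boundary ∂_2: C_2 → C_1 acts by ∂[p,q,r] = [q,r] − [p,r] + [p,q]. For instance
  ∂[v_1,v_3,v_6] = [v_3,v_6] − [v_1,v_6] + [v_1,v_3],
  ∂[v_2,v_4,v_6] = [v_4,v_6] − [v_2,v_6] + [v_2,v_4].
This gives a 18×12 integer matrix of rank 12; reducing to Smith normal form yields diagonal entries (1,1,1,1,1,1,1,1,1,1,1,2).

From H_k ≅ ker(∂_k) / im(∂_{k+1}) we obtain:

  H_2: rank ker ∂_2 − rank ∂_3 = (12 − 12) − 0 = 0, and there is no ∂_3, so H_2 = 0.

(K is a triangulation of the real projective plane RP^2.)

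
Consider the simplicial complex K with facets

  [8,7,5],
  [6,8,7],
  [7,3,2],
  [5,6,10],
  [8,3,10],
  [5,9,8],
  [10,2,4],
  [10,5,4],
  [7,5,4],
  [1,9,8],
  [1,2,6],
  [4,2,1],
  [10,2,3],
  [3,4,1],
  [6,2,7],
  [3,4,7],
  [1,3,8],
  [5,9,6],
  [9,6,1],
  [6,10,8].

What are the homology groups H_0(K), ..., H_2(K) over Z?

H_0 ≅ Z,  H_1 ≅ Z ⊕ Z/2Z,  H_2 = 0.

Fix the vertex order 1 < 2 < 3 < 4 < 5 < 6 < 7 < 8 < 9 < 10 and write every simplex with vertices in increasing order. Then dim K = 2 and the simplices of K are:

  0-simplices (10): [1], [2], [3], [4], [5], [6], [7], [8], [9], [10]
  1-simplices (30): (30 of them)
  2-simplices (20): (20 of them)

giving chain groups C_0 ≅ Z^10, C_1 ≅ Z^30, C_2 ≅ Z^20.

∂_1: C_1 → C_0 maps an edge to its endpoints' difference, ∂[p,q] = q − p. For instance
  ∂[5,9] = [9] − [5].
This gives a 10×30 integer matrix of rank 9; reducing to Smith normal form yields diagonal entries (1,1,1,1,1,1,1,1,1).

Boundary ∂_2: C_2 → C_1 acts by ∂[p,q,r] = [q,r] − [p,r] + [p,q]. For instance
  ∂[3,8,10] = [8,10] − [3,10] + [3,8],
  ∂[2,3,7] = [3,7] − [2,7] + [2,3].
The 30×20 boundary matrix has rank 20 and Smith normal form diag(1,1,1,1,1,1,1,1,1,1,1,1,1,1,1,1,1,1,1,2).

Now H_k = ker ∂_k / im ∂_{k+1}, so:

  H_0: rank C_0 − rank ∂_1 = 10 − 9 = 1, and the invariant factors of ∂_1 are all 1, so H_0 ≅ Z.
  H_1: rank ker ∂_1 − rank ∂_2 = (30 − 9) − 20 = 1, and ∂_2 has invariant factor 2 > 1, so H_1 ≅ Z ⊕ Z/2Z.
  H_2: rank ker ∂_2 − rank ∂_3 = (20 − 20) − 0 = 0, and there is no ∂_3, so H_2 ≅ 0.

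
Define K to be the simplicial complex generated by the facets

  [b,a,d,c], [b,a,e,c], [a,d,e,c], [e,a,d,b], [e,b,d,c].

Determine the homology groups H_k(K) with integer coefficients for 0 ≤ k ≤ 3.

We work with the vertex ordering a < b < c < d < e. The simplices of K, each written with vertices in increasing order, are:

  0-simplices (5): a, b, c, d, e
  1-simplices (10): ab, ac, ad, ae, bc, bd, be, cd, ce, de
  2-simplices (10): abc, abd, abe, acd, ace, ade, bcd, bce, bde, cde
  3-simplices (5): abcd, abce, abde, acde, bcde

Hence C_0 ≅ Z^5, C_1 ≅ Z^10, C_2 ≅ Z^10, C_3 ≅ Z^5.

∂_1: C_1 → C_0 is given by ∂[p,q] = [q] − [p]. For instance
  ∂ab = b − a.
This gives a 5×10 integer matrix of rank 4; reducing to Smith normal form yields diagonal entries (1,1,1,1).

Boundary ∂_2: C_2 → C_1 maps a triangle to the signed sum of its edges. For instance
  ∂ade = de − ae + ad,
  ∂abe = be − ae + ab.
As a 10×10 matrix over Z this has rank 6, with invariant factors (1,1,1,1,1,1).

Boundary ∂_3: C_3 → C_2 sends each 3-simplex σ to the alternating sum Σ_i (−1)^i (σ with its i-th vertex removed). For instance
  ∂bcde = cde − bde + bce − bcd,
  ∂acde = cde − ade + ace − acd.
The 10×5 boundary matrix has rank 4 and Smith normal form diag(1,1,1,1).

Now H_k = ker ∂_k / im ∂_{k+1}, so:

  H_0: rank C_0 − rank ∂_1 = 5 − 4 = 1, and the invariant factors of ∂_1 are all 1, so H_0 = Z.
  H_1: rank ker ∂_1 − rank ∂_2 = (10 − 4) − 6 = 0, and the invariant factors of ∂_2 are all 1, so H_1 = 0.
  H_2: rank ker ∂_2 − rank ∂_3 = (10 − 6) − 4 = 0, and the invariant factors of ∂_3 are all 1, so H_2 = 0.
  H_3: rank ker ∂_3 − rank ∂_4 = (5 − 4) − 0 = 1, and there is no ∂_4, so H_3 = Z.

As a check, the Euler characteristic is 5 − 10 + 10 − 5 = 0, which agrees with 1 − 0 + 0 − 1 = 0.

H_0 = Z,  H_1 = 0,  H_2 = 0,  H_3 = Z.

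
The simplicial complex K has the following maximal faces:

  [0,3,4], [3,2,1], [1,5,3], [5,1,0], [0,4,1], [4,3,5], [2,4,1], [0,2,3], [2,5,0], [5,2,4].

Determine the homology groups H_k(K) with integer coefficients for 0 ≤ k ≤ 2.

H_0 ≅ Z,  H_1 ≅ Z/2Z,  H_2 = 0.

Fix the vertex order 0 < 1 < 2 < 3 < 4 < 5 and write every simplex with vertices in increasing order. Then dim K = 2 and the simplices of K are:

  0-simplices (6): [0], [1], [2], [3], [4], [5]
  1-simplices (15): [0,1], [0,2], [0,3], [0,4], [0,5], [1,2], [1,3], [1,4], [1,5], [2,3], [2,4], [2,5], [3,4], [3,5], [4,5]
  2-simplices (10): [0,1,4], [0,1,5], [0,2,3], [0,2,5], [0,3,4], [1,2,3], [1,2,4], [1,3,5], [2,4,5], [3,4,5]

giving chain groups C_0 ≅ Z^6, C_1 ≅ Z^15, C_2 ≅ Z^10.

Boundary ∂_1: C_1 → C_0 sends each edge [p,q] (with p < q) to q − p.
The resulting 6×15 matrix has rank 5, and its Smith normal form has invariant factors (1,1,1,1,1).

∂_2: C_2 → C_1 maps a triangle to the signed sum of its edges. For instance
  ∂[1,2,4] = [2,4] − [1,4] + [1,2],
  ∂[2,4,5] = [4,5] − [2,5] + [2,4].
As a 15×10 matrix over Z this has rank 10, with invariant factors (1,1,1,1,1,1,1,1,1,2).

From H_k ≅ ker(∂_k) / im(∂_{k+1}) we obtain:

  H_0: rank C_0 − rank ∂_1 = 6 − 5 = 1, and the invariant factors of ∂_1 are all 1, so H_0 = Z.
  H_1: rank ker ∂_1 − rank ∂_2 = (15 − 5) − 10 = 0, and ∂_2 has invariant factor 2 > 1, so H_1 = Z/2Z.
  H_2: rank ker ∂_2 − rank ∂_3 = (10 − 10) − 0 = 0, and there is no ∂_3, so H_2 = 0.

As a check, the Euler characteristic is 6 − 15 + 10 = 1, which agrees with 1 − 0 + 0 = 1.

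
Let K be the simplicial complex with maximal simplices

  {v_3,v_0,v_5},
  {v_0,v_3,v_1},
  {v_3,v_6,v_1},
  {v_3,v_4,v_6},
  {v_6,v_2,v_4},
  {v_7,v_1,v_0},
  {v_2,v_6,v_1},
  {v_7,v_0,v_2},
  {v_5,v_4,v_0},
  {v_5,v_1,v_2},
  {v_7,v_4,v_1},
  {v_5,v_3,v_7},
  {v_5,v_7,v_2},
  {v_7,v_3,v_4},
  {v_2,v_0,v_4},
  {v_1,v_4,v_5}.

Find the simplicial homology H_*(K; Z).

Take the total order v_0 < v_1 < v_2 < v_3 < v_4 < v_5 < v_6 < v_7 on the vertex set. Then K (dimension 2) consists of the simplices:

  0-simplices (8): [v_0], [v_1], [v_2], [v_3], [v_4], [v_5], [v_6], [v_7]
  1-simplices (24): (24 of them)
  2-simplices (16): (16 of them)

Hence C_0 ≅ Z^8, C_1 ≅ Z^24, C_2 ≅ Z^16.

The boundary map ∂_1: C_1 → C_0 maps an edge to its endpoints' difference, ∂[p,q] = q − p. For instance
  ∂[v_3,v_6] = [v_6] − [v_3].
The resulting 8×24 matrix has rank 7, and its Smith normal form has invariant factors (1,1,1,1,1,1,1).

∂_2: C_2 → C_1 maps a triangle to the signed sum of its edges. For instance
  ∂[v_3,v_4,v_7] = [v_4,v_7] − [v_3,v_7] + [v_3,v_4],
  ∂[v_1,v_2,v_6] = [v_2,v_6] − [v_1,v_6] + [v_1,v_2].
As a 24×16 matrix over Z this has rank 15, with invariant factors (1,1,1,1,1,1,1,1,1,1,1,1,1,1,1).

Now H_k = ker ∂_k / im ∂_{k+1}, so:

  H_0: rank C_0 − rank ∂_1 = 8 − 7 = 1, and the invariant factors of ∂_1 are all 1, so H_0 ≅ Z.
  H_1: rank ker ∂_1 − rank ∂_2 = (24 − 7) − 15 = 2, and the invariant factors of ∂_2 are all 1, so H_1 ≅ Z^2.
  H_2: rank ker ∂_2 − rank ∂_3 = (16 − 15) − 0 = 1, and there is no ∂_3, so H_2 ≅ Z.

As a check, the Euler characteristic is 8 − 24 + 16 = 0, which agrees with 1 − 2 + 1 = 0.

H_0 = Z,  H_1 = Z^2,  H_2 = Z.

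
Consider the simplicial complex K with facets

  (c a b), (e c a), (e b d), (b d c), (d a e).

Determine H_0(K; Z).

H_0 = Z.

K has 5 vertices, 10 edges, 5 triangles.
rank ∂_0 = 0, rank ∂_1 = 4 ⇒ b_0 = 5 − 0 − 4 = 1; all invariant factors of ∂_1 are 1 so no torsion. So H_0 = Z.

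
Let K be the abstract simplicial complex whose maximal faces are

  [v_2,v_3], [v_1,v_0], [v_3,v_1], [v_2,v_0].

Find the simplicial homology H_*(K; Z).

Order the vertices as v_0 < v_1 < v_2 < v_3. Listing each simplex with vertices in this order, K has dimension 1 with simplices:

  0-simplices (4): [v_0], [v_1], [v_2], [v_3]
  1-simplices (4): [v_0,v_1], [v_0,v_2], [v_1,v_3], [v_2,v_3]

giving chain groups C_0 ≅ Z^4, C_1 ≅ Z^4.

Boundary ∂_1: C_1 → C_0 is given by ∂[p,q] = [q] − [p]. For instance
  ∂[v_0,v_1] = [v_1] − [v_0].
As a 4×4 matrix over Z this has rank 3, with invariant factors (1,1,1).

Computing H_k = (kernel of ∂_k) / (image of ∂_{k+1}):

  H_0: rank C_0 − rank ∂_1 = 4 − 3 = 1, and the invariant factors of ∂_1 are all 1, so H_0 ≅ Z.
  H_1: rank ker ∂_1 − rank ∂_2 = (4 − 3) − 0 = 1, and there is no ∂_2, so H_1 ≅ Z.

(K is a triangulation of the circle S^1.)

H_0 ≅ Z,  H_1 ≅ Z.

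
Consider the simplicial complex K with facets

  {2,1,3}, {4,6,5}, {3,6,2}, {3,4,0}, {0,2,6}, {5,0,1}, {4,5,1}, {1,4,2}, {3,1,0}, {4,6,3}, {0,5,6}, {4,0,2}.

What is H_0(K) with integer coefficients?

Order the vertices as 0 < 1 < 2 < 3 < 4 < 5 < 6. Listing each simplex with vertices in this order, K has dimension 2 with simplices:

  0-simplices (7): [0], [1], [2], [3], [4], [5], [6]
  1-simplices (18): [0,1], [0,2], [0,3], [0,4], [0,5], [0,6], [1,2], [1,3], [1,4], [1,5], [2,3], [2,4], [2,6], [3,4], [3,6], [4,5], [4,6], [5,6]
  2-simplices (12): [0,1,3], [0,1,5], [0,2,4], [0,2,6], [0,3,4], [0,5,6], [1,2,3], [1,2,4], [1,4,5], [2,3,6], [3,4,6], [4,5,6]

Hence C_0 ≅ Z^7, C_1 ≅ Z^18, C_2 ≅ Z^12.

The boundary map ∂_1: C_1 → C_0 maps an edge to its endpoints' difference, ∂[p,q] = q − p. For instance
  ∂[1,3] = [3] − [1].
This gives a 7×18 integer matrix of rank 6; reducing to Smith normal form yields diagonal entries (1,1,1,1,1,1).

The boundary map ∂_2: C_2 → C_1 sends each 2-simplex [p,q,r] to [q,r] − [p,r] + [p,q]. For instance
  ∂[0,5,6] = [5,6] − [0,6] + [0,5],
  ∂[2,3,6] = [3,6] − [2,6] + [2,3].
The 18×12 boundary matrix has rank 12 and Smith normal form diag(1,1,1,1,1,1,1,1,1,1,1,2).

Reading off H_k = ker ∂_k / im ∂_{k+1}:

  H_0: rank C_0 − rank ∂_1 = 7 − 6 = 1, and the invariant factors of ∂_1 are all 1, so H_0 = Z.

H_0 ≅ Z.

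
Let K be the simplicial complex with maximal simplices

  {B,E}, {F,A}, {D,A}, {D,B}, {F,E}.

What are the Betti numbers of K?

b_0 = 1, b_1 = 1.

Fix the vertex order A < B < D < E < F and write every simplex with vertices in increasing order. Then dim K = 1 and the simplices of K are:

  0-simplices (5): A, B, D, E, F
  1-simplices (5): AD, AF, BD, BE, EF

giving chain groups C_0 ≅ Z^5, C_1 ≅ Z^5.

Boundary ∂_1: C_1 → C_0 is given by ∂[p,q] = [q] − [p].
The 5×5 boundary matrix has rank 4 and Smith normal form diag(1,1,1,1).

Computing H_k = (kernel of ∂_k) / (image of ∂_{k+1}):

  H_0: rank C_0 − rank ∂_1 = 5 − 4 = 1, and the invariant factors of ∂_1 are all 1, so H_0 = Z.
  H_1: rank ker ∂_1 − rank ∂_2 = (5 − 4) − 0 = 1, and there is no ∂_2, so H_1 = Z.

As a check, the Euler characteristic is 5 − 5 = 0, which agrees with 1 − 1 = 0.
(K is a triangulation of the circle S^1.)

Hence the Betti numbers are b_0 = 1, b_1 = 1.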